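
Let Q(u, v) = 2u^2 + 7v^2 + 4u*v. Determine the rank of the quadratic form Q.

2

The associated matrix is A = [[2, 2], [2, 7]].
Applying the same elementary operations to the rows and columns of A produces a congruent diagonal matrix with entries 2, 5.
Counting signs: 2 positive.
The rank is the number of nonzero pivots: 2.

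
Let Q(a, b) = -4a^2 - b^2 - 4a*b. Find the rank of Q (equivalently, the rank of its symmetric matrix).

1

Write A = [[-4, -2], [-2, -1]].
Symmetric row and column elimination reduces A to a congruent diagonal form with pivots -4, 0.
That gives 1 negative, 1 zero pivots.
The rank is the number of nonzero pivots: 1.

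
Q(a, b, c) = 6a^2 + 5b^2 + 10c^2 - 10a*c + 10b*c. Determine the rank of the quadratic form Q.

3

Write A = [[6, 0, -5], [0, 5, 5], [-5, 5, 10]].
Congruent diagonalization of A (simultaneous row and column reduction) yields pivots 6, 5, 5/6.
Counting signs: 3 positive.
The rank is the number of nonzero pivots: 3.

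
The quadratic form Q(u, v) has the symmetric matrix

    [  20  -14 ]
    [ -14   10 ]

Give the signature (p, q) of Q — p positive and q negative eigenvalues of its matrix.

(2, 0)

Symmetric row and column elimination reduces A to a congruent diagonal form with pivots 20, 1/5.
Counting signs: 2 positive.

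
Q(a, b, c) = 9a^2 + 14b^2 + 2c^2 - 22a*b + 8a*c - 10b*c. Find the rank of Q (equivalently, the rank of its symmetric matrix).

Write A = [[9, -11, 4], [-11, 14, -5], [4, -5, 2]].
Row-reducing A symmetrically gives the diagonal entries 9, 5/9, 1/5.
So there are 3 positive pivots.
The rank is the number of nonzero pivots: 3.

3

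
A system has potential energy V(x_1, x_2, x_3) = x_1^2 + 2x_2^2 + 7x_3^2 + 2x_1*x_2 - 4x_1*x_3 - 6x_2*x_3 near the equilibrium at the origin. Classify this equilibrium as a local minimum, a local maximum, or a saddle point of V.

local minimum

The Hessian at the origin is H = [[2, 2, -4], [2, 4, -6], [-4, -6, 14]].
Symmetric row and column elimination reduces H to a congruent diagonal form with pivots 2, 2, 4.
So there are 3 positive pivots.
H is positive definite, so the origin is a strict local minimum.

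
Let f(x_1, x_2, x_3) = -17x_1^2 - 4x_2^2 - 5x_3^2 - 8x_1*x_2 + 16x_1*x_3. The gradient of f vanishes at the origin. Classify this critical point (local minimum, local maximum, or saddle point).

The Hessian at the origin is H = [[-34, -8, 16], [-8, -8, 0], [16, 0, -10]].
Row-reducing H symmetrically gives the diagonal entries -34, -104/17, -2/13.
So there are 3 negative pivots.
H is negative definite, so the origin is a strict local maximum.

local maximum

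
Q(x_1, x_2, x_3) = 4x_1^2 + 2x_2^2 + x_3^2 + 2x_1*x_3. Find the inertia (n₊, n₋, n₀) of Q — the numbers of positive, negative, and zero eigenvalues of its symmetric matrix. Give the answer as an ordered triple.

The symmetric matrix is A = [[4, 0, 1], [0, 2, 0], [1, 0, 1]].
Row-reducing A symmetrically gives the diagonal entries 4, 2, 3/4.
So there are 3 positive pivots.

(3, 0, 0)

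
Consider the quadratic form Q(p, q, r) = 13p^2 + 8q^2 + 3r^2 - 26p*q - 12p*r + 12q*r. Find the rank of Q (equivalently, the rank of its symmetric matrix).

The symmetric matrix is A = [[13, -13, -6], [-13, 8, 6], [-6, 6, 3]].
Symmetric row and column elimination reduces A to a congruent diagonal form with pivots 13, -5, 3/13.
Counting signs: 2 positive, 1 negative.
The rank is the number of nonzero pivots: 3.

3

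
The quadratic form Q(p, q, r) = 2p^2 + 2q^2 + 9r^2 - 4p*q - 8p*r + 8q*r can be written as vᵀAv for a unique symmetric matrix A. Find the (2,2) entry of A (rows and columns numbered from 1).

2

The coefficient of q^2 in Q is 2, and that is exactly A[2,2].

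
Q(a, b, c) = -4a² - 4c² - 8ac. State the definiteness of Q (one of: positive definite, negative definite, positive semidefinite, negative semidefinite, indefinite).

The symmetric matrix is A = [[-4, 0, -4], [0, 0, 0], [-4, 0, -4]].
Row-reducing A symmetrically gives the diagonal entries -4, 0, 0.
So there are 1 negative, 2 zero pivots.
Hence Q is negative semidefinite.

negative semidefinite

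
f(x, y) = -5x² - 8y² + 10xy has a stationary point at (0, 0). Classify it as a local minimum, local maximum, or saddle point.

local maximum

The Hessian at the origin is H = [[-10, 10], [10, -16]].
det H = -10·-16 − (10)² = 60 > 0 and H[1,1] = -10 < 0, so H is negative definite.
Therefore the origin is a local maximum.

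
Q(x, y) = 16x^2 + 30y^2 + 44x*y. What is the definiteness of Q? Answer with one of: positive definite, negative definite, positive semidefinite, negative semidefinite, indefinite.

The symmetric matrix of Q is [[16, 22], [22, 30]].
For the 2×2 matrix [[16, 22], [22, 30]]: det = 16·30 − (22)² = -4, trace = 46.
det < 0 so the eigenvalues have opposite signs; the form is indefinite.

indefinite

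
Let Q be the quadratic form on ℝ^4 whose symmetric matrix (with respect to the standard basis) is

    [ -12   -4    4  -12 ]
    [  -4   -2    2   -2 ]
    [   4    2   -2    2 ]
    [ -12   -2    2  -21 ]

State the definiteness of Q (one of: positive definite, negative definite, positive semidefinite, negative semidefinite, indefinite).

Applying the same elementary operations to the rows and columns of A produces a congruent diagonal matrix with entries -12, -2/3, 0, -3.
Counting signs: 3 negative, 1 zero.
Hence Q is negative semidefinite.

negative semidefinite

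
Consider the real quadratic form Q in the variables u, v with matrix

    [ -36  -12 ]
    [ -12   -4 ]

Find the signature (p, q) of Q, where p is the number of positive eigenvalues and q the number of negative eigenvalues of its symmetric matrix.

Applying the same elementary operations to the rows and columns of A produces a congruent diagonal matrix with entries -36, 0.
So there are 1 negative, 1 zero pivots.

(0, 1)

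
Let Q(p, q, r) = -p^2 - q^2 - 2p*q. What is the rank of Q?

Write A = [[-1, -1, 0], [-1, -1, 0], [0, 0, 0]].
Congruent diagonalization of A (simultaneous row and column reduction) yields pivots -1, 0, 0.
So there are 1 negative, 2 zero pivots.
The rank is the number of nonzero pivots: 1.

1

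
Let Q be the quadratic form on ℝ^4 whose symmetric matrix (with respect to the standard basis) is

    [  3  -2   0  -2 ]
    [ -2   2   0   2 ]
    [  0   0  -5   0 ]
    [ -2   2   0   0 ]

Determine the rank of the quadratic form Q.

Congruent diagonalization of A (simultaneous row and column reduction) yields pivots 3, 2/3, -5, -2.
Counting signs: 2 positive, 2 negative.
The rank is the number of nonzero pivots: 4.

4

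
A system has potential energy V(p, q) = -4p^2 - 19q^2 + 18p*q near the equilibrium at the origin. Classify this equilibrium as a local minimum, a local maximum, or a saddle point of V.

The Hessian at the origin is H = [[-8, 18], [18, -38]].
det H = -8·-38 − (18)² = -20 < 0, so H is indefinite.
Therefore the origin is a saddle point.

saddle point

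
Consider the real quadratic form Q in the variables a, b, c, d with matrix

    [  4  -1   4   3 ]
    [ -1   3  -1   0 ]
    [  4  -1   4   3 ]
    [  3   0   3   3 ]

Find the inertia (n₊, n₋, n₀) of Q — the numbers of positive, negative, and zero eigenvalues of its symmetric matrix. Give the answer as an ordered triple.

Congruent diagonalization of A (simultaneous row and column reduction) yields pivots 4, 11/4, 0, 6/11.
So there are 3 positive, 1 zero pivots.

(3, 0, 1)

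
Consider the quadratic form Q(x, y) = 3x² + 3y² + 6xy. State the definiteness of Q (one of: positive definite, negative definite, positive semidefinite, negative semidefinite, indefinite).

The symmetric matrix of Q is [[3, 3], [3, 3]].
For the 2×2 matrix [[3, 3], [3, 3]]: det = 3·3 − (3)² = 0, trace = 6.
det = 0 so one eigenvalue is zero; the form is semidefinite with the sign of the trace.

positive semidefinite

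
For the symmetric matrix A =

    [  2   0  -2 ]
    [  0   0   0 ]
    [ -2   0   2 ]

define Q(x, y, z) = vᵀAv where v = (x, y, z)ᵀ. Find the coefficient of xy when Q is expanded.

0

The coefficient of xy is A[1,2] + A[2,1] = 2·0 = 0.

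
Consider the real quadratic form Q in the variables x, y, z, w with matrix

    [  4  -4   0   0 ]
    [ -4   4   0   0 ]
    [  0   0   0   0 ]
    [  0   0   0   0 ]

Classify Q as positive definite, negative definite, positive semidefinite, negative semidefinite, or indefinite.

Symmetric row and column elimination reduces A to a congruent diagonal form with pivots 4, 0, 0, 0.
Counting signs: 1 positive, 3 zero.
Hence Q is positive semidefinite.

positive semidefinite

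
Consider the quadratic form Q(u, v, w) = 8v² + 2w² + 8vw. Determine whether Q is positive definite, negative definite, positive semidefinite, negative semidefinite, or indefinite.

positive semidefinite

Write A = [[0, 0, 0], [0, 8, 4], [0, 4, 2]].
Row-reducing A symmetrically gives the diagonal entries 0, 8, 0.
Counting signs: 1 positive, 2 zero.
Hence Q is positive semidefinite.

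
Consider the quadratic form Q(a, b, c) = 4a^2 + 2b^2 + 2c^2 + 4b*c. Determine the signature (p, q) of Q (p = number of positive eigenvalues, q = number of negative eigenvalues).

(2, 0)

The associated matrix is A = [[4, 0, 0], [0, 2, 2], [0, 2, 2]].
Symmetric row and column elimination reduces A to a congruent diagonal form with pivots 4, 2, 0.
So there are 2 positive, 1 zero pivots.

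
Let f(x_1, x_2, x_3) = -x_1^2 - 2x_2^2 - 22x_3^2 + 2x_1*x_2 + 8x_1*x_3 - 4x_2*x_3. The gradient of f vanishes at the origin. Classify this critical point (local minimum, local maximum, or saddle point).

The Hessian at the origin is H = [[-2, 2, 8], [2, -4, -4], [8, -4, -44]].
Applying the same elementary operations to the rows and columns of H produces a congruent diagonal matrix with entries -2, -2, -4.
That gives 3 negative pivots.
H is negative definite, so the origin is a strict local maximum.

local maximum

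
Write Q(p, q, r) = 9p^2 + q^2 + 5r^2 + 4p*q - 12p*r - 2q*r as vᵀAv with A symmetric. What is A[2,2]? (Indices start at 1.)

The coefficient of q^2 in Q is 1, and that is exactly A[2,2].

1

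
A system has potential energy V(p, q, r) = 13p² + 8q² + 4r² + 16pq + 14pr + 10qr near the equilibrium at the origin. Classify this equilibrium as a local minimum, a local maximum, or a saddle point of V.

local minimum

The Hessian at the origin is H = [[26, 16, 14], [16, 16, 10], [14, 10, 8]].
Symmetric row and column elimination reduces H to a congruent diagonal form with pivots 26, 80/13, 3/20.
Counting signs: 3 positive.
H is positive definite, so the origin is a strict local minimum.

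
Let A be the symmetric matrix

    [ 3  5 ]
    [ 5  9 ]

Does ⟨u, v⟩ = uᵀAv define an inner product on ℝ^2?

yes

For the 2×2 matrix [[3, 5], [5, 9]]: det = 3·9 − (5)² = 2, trace = 12.
det > 0 so both eigenvalues share the sign of the trace; trace = 12 > 0 ⇒ both positive.
⟨·,·⟩ is an inner product exactly when A is positive definite.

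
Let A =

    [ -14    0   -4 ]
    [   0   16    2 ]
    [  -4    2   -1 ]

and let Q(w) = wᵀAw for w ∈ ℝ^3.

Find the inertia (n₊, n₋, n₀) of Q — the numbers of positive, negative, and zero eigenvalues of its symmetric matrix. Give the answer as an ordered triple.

(1, 2, 0)

Row-reducing A symmetrically gives the diagonal entries -14, 16, -3/28.
Counting signs: 1 positive, 2 negative.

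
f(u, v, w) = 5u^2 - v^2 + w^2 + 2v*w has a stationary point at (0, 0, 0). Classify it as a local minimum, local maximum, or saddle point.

saddle point

The Hessian at the origin is H = [[10, 0, 0], [0, -2, 2], [0, 2, 2]].
Applying the same elementary operations to the rows and columns of H produces a congruent diagonal matrix with entries 10, -2, 4.
So there are 2 positive, 1 negative pivots.
H is indefinite, so the origin is a saddle point.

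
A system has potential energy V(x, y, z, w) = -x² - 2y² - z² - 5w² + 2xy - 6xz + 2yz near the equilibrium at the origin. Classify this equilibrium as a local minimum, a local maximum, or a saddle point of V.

The Hessian at the origin is H = [[-2, 2, -6, 0], [2, -4, 2, 0], [-6, 2, -2, 0], [0, 0, 0, -10]].
An LDLᵀ factorisation of H has diagonal entries -2, -2, 24, -10.
So there are 1 positive, 3 negative pivots.
H is indefinite, so the origin is a saddle point.

saddle point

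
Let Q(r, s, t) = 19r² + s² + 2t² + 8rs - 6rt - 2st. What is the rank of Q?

3

The associated matrix is A = [[19, 4, -3], [4, 1, -1], [-3, -1, 2]].
Symmetric row and column elimination reduces A to a congruent diagonal form with pivots 19, 3/19, 2/3.
So there are 3 positive pivots.
The rank is the number of nonzero pivots: 3.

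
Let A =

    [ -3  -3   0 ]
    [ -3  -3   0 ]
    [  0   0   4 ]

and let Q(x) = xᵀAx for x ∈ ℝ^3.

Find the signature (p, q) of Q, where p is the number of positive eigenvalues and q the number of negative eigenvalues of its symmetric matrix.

(1, 1)

Symmetric row and column elimination reduces A to a congruent diagonal form with pivots -3, 0, 4.
Counting signs: 1 positive, 1 negative, 1 zero.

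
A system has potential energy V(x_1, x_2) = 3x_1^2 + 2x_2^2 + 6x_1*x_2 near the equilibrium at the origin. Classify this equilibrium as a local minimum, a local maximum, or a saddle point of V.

saddle point

The Hessian at the origin is H = [[6, 6], [6, 4]].
det H = 6·4 − (6)² = -12 < 0, so H is indefinite.
Therefore the origin is a saddle point.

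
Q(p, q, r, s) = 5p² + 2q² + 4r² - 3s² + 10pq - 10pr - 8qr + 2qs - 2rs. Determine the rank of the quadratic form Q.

4

The associated matrix is A = [[5, 5, -5, 0], [5, 2, -4, 1], [-5, -4, 4, -1], [0, 1, -1, -3]].
Symmetric row and column elimination reduces A to a congruent diagonal form with pivots 5, -3, -2/3, -2.
Counting signs: 1 positive, 3 negative.
The rank is the number of nonzero pivots: 4.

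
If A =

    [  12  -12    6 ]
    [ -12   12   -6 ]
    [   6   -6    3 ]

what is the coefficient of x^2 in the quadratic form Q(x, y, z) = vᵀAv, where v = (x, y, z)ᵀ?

The coefficient of x^2 is the diagonal entry A[1,1] = 12.

12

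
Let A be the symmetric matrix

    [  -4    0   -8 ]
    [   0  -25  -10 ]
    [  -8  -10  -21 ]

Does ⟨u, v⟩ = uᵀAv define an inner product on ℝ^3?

no

Row-reducing A symmetrically gives the diagonal entries -4, -25, -1.
So there are 3 negative pivots.
Hence Q is negative definite.
⟨·,·⟩ is an inner product exactly when A is positive definite.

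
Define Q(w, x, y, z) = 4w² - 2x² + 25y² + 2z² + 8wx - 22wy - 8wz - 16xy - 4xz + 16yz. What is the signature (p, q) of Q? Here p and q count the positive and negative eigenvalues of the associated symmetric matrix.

(1, 3)

The associated matrix is A = [[4, 4, -11, -4], [4, -2, -8, -2], [-11, -8, 25, 8], [-4, -2, 8, 2]].
Congruent diagonalization of A (simultaneous row and column reduction) yields pivots 4, -6, -15/4, -4/15.
Counting signs: 1 positive, 3 negative.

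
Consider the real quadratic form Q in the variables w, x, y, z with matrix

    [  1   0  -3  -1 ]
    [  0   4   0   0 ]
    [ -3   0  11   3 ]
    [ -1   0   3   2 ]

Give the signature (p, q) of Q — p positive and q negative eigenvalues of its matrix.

(4, 0)

An LDLᵀ factorisation of A has diagonal entries 1, 4, 2, 1.
That gives 4 positive pivots.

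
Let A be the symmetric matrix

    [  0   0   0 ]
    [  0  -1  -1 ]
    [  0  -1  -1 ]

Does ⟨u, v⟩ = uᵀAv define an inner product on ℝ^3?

no

Congruent diagonalization of A (simultaneous row and column reduction) yields pivots 0, -1, 0.
That gives 1 negative, 2 zero pivots.
Hence Q is negative semidefinite.
⟨·,·⟩ is an inner product exactly when A is positive definite.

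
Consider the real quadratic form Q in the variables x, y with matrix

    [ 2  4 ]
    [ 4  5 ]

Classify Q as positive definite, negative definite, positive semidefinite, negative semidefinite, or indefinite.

For the 2×2 matrix [[2, 4], [4, 5]]: det = 2·5 − (4)² = -6, trace = 7.
det < 0 so the eigenvalues have opposite signs; the form is indefinite.

indefinite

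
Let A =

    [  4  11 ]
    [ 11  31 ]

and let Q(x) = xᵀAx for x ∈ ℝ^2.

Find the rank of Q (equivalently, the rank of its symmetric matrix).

2

Row-reducing A symmetrically gives the diagonal entries 4, 3/4.
That gives 2 positive pivots.
The rank is the number of nonzero pivots: 2.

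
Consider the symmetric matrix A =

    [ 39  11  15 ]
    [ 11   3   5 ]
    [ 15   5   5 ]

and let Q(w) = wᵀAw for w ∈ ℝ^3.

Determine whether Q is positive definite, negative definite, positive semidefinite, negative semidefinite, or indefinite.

indefinite

Symmetric row and column elimination reduces A to a congruent diagonal form with pivots 39, -4/39, 5.
Counting signs: 2 positive, 1 negative.
Hence Q is indefinite.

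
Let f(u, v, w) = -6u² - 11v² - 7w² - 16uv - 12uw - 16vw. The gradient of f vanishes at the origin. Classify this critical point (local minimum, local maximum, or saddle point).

local maximum

The Hessian at the origin is H = [[-12, -16, -12], [-16, -22, -16], [-12, -16, -14]].
An LDLᵀ factorisation of H has diagonal entries -12, -2/3, -2.
That gives 3 negative pivots.
H is negative definite, so the origin is a strict local maximum.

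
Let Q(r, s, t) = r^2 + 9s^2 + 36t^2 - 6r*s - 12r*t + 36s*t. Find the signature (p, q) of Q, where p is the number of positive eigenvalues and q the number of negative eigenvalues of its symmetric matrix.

(1, 0)

The associated matrix is A = [[1, -3, -6], [-3, 9, 18], [-6, 18, 36]].
Congruent diagonalization of A (simultaneous row and column reduction) yields pivots 1, 0, 0.
Counting signs: 1 positive, 2 zero.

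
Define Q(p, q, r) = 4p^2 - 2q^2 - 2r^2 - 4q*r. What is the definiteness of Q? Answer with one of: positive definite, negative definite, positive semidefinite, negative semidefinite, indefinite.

indefinite

Write A = [[4, 0, 0], [0, -2, -2], [0, -2, -2]].
Row-reducing A symmetrically gives the diagonal entries 4, -2, 0.
That gives 1 positive, 1 negative, 1 zero pivots.
Hence Q is indefinite.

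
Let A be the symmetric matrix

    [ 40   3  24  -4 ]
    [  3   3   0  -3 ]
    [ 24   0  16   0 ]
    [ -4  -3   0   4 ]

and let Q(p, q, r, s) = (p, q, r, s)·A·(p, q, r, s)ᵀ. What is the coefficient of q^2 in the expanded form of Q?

The coefficient of q^2 is the diagonal entry A[2,2] = 3.

3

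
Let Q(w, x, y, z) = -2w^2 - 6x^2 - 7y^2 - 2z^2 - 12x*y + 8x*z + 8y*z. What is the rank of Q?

The symmetric matrix is A = [[-2, 0, 0, 0], [0, -6, -6, 4], [0, -6, -7, 4], [0, 4, 4, -2]].
Row-reducing A symmetrically gives the diagonal entries -2, -6, -1, 2/3.
So there are 1 positive, 3 negative pivots.
The rank is the number of nonzero pivots: 4.

4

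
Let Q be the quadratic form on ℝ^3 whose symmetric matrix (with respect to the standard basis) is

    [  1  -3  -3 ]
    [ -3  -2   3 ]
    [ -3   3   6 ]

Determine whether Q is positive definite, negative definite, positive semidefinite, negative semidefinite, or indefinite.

Symmetric row and column elimination reduces A to a congruent diagonal form with pivots 1, -11, 3/11.
So there are 2 positive, 1 negative pivots.
Hence Q is indefinite.

indefinite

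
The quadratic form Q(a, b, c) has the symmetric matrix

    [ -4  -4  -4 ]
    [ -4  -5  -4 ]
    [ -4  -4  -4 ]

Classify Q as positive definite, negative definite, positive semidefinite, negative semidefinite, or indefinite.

Row-reducing A symmetrically gives the diagonal entries -4, -1, 0.
So there are 2 negative, 1 zero pivots.
Hence Q is negative semidefinite.

negative semidefinite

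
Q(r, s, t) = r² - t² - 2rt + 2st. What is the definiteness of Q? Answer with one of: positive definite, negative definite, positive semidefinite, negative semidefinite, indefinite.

The symmetric matrix is A = [[1, 0, -1], [0, 0, 1], [-1, 1, -1]].
A is congruent to a diagonal matrix with 2 positive, 1 negative and 0 zero entries, so Q is indefinite.

indefinite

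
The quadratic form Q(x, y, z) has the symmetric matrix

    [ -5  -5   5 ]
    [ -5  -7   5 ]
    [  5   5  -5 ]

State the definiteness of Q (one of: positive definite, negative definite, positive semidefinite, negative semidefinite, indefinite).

Row-reducing A symmetrically gives the diagonal entries -5, -2, 0.
Counting signs: 2 negative, 1 zero.
Hence Q is negative semidefinite.

negative semidefinite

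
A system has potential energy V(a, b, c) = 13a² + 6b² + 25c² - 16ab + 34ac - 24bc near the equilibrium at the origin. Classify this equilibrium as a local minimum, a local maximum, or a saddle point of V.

The Hessian at the origin is H = [[26, -16, 34], [-16, 12, -24], [34, -24, 50]].
Row-reducing H symmetrically gives the diagonal entries 26, 28/13, 8/7.
So there are 3 positive pivots.
H is positive definite, so the origin is a strict local minimum.

local minimum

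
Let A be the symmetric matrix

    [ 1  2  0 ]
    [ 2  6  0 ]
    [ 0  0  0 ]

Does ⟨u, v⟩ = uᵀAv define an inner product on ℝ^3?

no

Row-reducing A symmetrically gives the diagonal entries 1, 2, 0.
So there are 2 positive, 1 zero pivots.
Hence Q is positive semidefinite.
⟨·,·⟩ is an inner product exactly when A is positive definite.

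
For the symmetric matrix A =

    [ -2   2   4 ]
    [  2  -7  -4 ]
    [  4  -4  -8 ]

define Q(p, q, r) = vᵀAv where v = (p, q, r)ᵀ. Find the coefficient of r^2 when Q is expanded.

The coefficient of r^2 is the diagonal entry A[3,3] = -8.

-8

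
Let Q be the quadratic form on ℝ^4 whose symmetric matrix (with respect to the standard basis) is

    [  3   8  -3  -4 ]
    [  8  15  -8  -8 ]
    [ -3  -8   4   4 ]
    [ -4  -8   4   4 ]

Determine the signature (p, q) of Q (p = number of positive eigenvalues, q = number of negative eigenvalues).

(2, 2)

Applying the same elementary operations to the rows and columns of A produces a congruent diagonal matrix with entries 3, -19/3, 1, -4/19.
Counting signs: 2 positive, 2 negative.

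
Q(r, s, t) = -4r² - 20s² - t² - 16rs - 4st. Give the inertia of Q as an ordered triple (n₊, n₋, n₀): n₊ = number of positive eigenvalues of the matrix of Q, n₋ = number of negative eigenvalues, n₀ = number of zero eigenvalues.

Write A = [[-4, -8, 0], [-8, -20, -2], [0, -2, -1]].
Applying the same elementary operations to the rows and columns of A produces a congruent diagonal matrix with entries -4, -4, 0.
That gives 2 negative, 1 zero pivots.

(0, 2, 1)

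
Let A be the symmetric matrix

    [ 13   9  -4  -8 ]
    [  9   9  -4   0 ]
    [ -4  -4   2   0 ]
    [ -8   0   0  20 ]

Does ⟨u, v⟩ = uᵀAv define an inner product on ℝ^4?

An LDLᵀ factorisation of A has diagonal entries 13, 36/13, 2/9, 4.
So there are 4 positive pivots.
Hence Q is positive definite.
⟨·,·⟩ is an inner product exactly when A is positive definite.

yes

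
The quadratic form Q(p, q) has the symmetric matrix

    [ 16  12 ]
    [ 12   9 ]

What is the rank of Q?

1

Row-reducing A symmetrically gives the diagonal entries 16, 0.
That gives 1 positive, 1 zero pivots.
The rank is the number of nonzero pivots: 1.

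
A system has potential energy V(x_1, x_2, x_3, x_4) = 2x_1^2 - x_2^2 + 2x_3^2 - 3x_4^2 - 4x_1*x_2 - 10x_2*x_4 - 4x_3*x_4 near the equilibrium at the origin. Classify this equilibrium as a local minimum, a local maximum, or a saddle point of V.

saddle point

The Hessian at the origin is H = [[4, -4, 0, 0], [-4, -2, 0, -10], [0, 0, 4, -4], [0, -10, -4, -6]].
Symmetric row and column elimination reduces H to a congruent diagonal form with pivots 4, -6, 4, 20/3.
That gives 3 positive, 1 negative pivots.
H is indefinite, so the origin is a saddle point.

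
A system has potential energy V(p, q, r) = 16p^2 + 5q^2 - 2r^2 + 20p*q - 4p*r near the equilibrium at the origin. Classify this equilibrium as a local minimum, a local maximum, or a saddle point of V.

The Hessian at the origin is H = [[32, 20, -4], [20, 10, 0], [-4, 0, -4]].
Row-reducing H symmetrically gives the diagonal entries 32, -5/2, -2.
That gives 1 positive, 2 negative pivots.
H is indefinite, so the origin is a saddle point.

saddle point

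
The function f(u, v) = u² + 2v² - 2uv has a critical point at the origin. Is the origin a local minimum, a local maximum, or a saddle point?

local minimum

The Hessian at the origin is H = [[2, -2], [-2, 4]].
det H = 2·4 − (-2)² = 4 > 0 and H[1,1] = 2 > 0, so H is positive definite.
Therefore the origin is a local minimum.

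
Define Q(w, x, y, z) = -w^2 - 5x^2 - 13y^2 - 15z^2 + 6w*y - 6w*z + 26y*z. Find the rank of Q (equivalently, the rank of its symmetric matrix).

The associated matrix is A = [[-1, 0, 3, -3], [0, -5, 0, 0], [3, 0, -13, 13], [-3, 0, 13, -15]].
An LDLᵀ factorisation of A has diagonal entries -1, -5, -4, -2.
So there are 4 negative pivots.
The rank is the number of nonzero pivots: 4.

4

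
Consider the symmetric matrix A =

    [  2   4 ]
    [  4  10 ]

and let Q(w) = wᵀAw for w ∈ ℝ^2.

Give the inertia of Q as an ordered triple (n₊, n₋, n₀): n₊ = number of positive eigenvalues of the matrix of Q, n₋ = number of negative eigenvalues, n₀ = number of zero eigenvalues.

Row-reducing A symmetrically gives the diagonal entries 2, 2.
So there are 2 positive pivots.

(2, 0, 0)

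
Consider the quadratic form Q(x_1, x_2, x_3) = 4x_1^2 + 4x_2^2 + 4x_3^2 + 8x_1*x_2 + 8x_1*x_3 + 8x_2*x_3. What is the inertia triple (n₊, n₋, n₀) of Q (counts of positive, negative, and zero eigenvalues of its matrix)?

Write A = [[4, 4, 4], [4, 4, 4], [4, 4, 4]].
Congruent diagonalization of A (simultaneous row and column reduction) yields pivots 4, 0, 0.
So there are 1 positive, 2 zero pivots.

(1, 0, 2)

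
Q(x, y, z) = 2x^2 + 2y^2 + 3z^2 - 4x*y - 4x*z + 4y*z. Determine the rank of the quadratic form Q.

2

The associated matrix is A = [[2, -2, -2], [-2, 2, 2], [-2, 2, 3]].
Applying the same elementary operations to the rows and columns of A produces a congruent diagonal matrix with entries 2, 0, 1.
That gives 2 positive, 1 zero pivots.
The rank is the number of nonzero pivots: 2.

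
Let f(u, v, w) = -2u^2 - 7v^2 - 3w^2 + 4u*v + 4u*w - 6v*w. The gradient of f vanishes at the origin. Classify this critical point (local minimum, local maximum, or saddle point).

local maximum

The Hessian at the origin is H = [[-4, 4, 4], [4, -14, -6], [4, -6, -6]].
Symmetric row and column elimination reduces H to a congruent diagonal form with pivots -4, -10, -8/5.
Counting signs: 3 negative.
H is negative definite, so the origin is a strict local maximum.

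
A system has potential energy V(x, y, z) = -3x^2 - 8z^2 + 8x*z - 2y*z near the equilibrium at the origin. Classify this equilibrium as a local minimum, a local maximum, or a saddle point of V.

saddle point

The Hessian at the origin is H = [[-6, 0, 8], [0, 0, -2], [8, -2, -16]].
H is indefinite, so the origin is a saddle point.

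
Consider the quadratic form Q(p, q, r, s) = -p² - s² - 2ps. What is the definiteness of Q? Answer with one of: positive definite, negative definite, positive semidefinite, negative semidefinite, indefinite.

negative semidefinite

Write A = [[-1, 0, 0, -1], [0, 0, 0, 0], [0, 0, 0, 0], [-1, 0, 0, -1]].
Symmetric row and column elimination reduces A to a congruent diagonal form with pivots -1, 0, 0, 0.
Counting signs: 1 negative, 3 zero.
Hence Q is negative semidefinite.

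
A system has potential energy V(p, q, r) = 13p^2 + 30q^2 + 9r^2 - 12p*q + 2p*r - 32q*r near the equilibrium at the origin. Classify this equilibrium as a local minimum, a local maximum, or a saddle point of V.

local minimum

The Hessian at the origin is H = [[26, -12, 2], [-12, 60, -32], [2, -32, 18]].
An LDLᵀ factorisation of H has diagonal entries 26, 708/13, 20/177.
So there are 3 positive pivots.
H is positive definite, so the origin is a strict local minimum.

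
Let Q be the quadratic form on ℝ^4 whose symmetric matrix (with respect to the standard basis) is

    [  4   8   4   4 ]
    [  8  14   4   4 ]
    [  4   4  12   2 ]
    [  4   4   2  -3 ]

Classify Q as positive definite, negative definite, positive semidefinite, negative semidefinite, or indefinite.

indefinite

Applying the same elementary operations to the rows and columns of A produces a congruent diagonal matrix with entries 4, -2, 16, -5/4.
That gives 2 positive, 2 negative pivots.
Hence Q is indefinite.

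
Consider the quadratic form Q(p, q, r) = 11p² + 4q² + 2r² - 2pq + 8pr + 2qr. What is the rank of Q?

3

The symmetric matrix is A = [[11, -1, 4], [-1, 4, 1], [4, 1, 2]].
Applying the same elementary operations to the rows and columns of A produces a congruent diagonal matrix with entries 11, 43/11, 3/43.
Counting signs: 3 positive.
The rank is the number of nonzero pivots: 3.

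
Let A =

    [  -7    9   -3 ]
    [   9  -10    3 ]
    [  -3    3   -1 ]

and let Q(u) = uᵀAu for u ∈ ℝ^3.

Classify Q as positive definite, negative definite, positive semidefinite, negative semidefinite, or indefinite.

An LDLᵀ factorisation of A has diagonal entries -7, 11/7, -2/11.
That gives 1 positive, 2 negative pivots.
Hence Q is indefinite.

indefinite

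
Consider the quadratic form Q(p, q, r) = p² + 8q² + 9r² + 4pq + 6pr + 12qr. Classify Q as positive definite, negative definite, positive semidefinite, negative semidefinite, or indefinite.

Write A = [[1, 2, 3], [2, 8, 6], [3, 6, 9]].
Row-reducing A symmetrically gives the diagonal entries 1, 4, 0.
So there are 2 positive, 1 zero pivots.
Hence Q is positive semidefinite.

positive semidefinite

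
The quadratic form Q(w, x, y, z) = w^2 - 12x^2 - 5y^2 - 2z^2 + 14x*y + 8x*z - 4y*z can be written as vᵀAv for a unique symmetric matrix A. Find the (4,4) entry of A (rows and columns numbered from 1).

The coefficient of z^2 in Q is -2, and that is exactly A[4,4].

-2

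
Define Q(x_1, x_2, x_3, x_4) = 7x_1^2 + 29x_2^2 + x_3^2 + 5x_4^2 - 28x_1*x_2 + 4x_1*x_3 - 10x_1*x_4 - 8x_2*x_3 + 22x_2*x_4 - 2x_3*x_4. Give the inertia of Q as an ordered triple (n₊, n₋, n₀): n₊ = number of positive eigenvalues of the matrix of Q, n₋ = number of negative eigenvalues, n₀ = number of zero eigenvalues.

(3, 0, 1)

The associated matrix is A = [[7, -14, 2, -5], [-14, 29, -4, 11], [2, -4, 1, -1], [-5, 11, -1, 5]].
Applying the same elementary operations to the rows and columns of A produces a congruent diagonal matrix with entries 7, 1, 3/7, 0.
Counting signs: 3 positive, 1 zero.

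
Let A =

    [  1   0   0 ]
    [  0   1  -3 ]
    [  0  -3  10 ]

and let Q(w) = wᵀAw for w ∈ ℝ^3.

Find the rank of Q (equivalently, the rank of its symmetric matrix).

Symmetric row and column elimination reduces A to a congruent diagonal form with pivots 1, 1, 1.
That gives 3 positive pivots.
The rank is the number of nonzero pivots: 3.

3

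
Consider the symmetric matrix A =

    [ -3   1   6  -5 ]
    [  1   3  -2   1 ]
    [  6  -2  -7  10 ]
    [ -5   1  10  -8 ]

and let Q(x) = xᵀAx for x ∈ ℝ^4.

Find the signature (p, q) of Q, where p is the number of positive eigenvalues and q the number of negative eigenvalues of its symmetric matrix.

(3, 1)

An LDLᵀ factorisation of A has diagonal entries -3, 10/3, 5, 1/5.
So there are 3 positive, 1 negative pivots.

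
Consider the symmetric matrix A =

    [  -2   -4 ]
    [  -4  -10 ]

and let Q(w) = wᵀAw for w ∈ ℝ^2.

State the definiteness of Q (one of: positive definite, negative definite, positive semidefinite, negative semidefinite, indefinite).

negative definite

For the 2×2 matrix [[-2, -4], [-4, -10]]: det = -2·-10 − (-4)² = 4, trace = -12.
det > 0 so both eigenvalues share the sign of the trace; trace = -12 < 0 ⇒ both negative.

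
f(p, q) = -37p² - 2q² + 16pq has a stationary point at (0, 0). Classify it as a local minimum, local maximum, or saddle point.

local maximum

The Hessian at the origin is H = [[-74, 16], [16, -4]].
det H = -74·-4 − (16)² = 40 > 0 and H[1,1] = -74 < 0, so H is negative definite.
Therefore the origin is a local maximum.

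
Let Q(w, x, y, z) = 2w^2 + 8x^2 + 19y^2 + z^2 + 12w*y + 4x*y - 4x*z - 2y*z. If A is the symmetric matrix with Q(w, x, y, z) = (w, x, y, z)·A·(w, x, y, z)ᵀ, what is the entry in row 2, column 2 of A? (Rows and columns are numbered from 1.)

8

The coefficient of x^2 in Q is 8, and that is exactly A[2,2].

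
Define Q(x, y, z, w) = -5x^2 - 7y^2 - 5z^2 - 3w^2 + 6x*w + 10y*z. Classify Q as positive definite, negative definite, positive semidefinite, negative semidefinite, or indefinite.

The symmetric matrix is A = [[-5, 0, 0, 3], [0, -7, 5, 0], [0, 5, -5, 0], [3, 0, 0, -3]].
An LDLᵀ factorisation of A has diagonal entries -5, -7, -10/7, -6/5.
That gives 4 negative pivots.
Hence Q is negative definite.

negative definite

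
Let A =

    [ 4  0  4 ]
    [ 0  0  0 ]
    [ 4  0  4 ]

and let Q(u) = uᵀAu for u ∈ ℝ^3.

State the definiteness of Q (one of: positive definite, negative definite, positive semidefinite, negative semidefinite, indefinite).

Congruent diagonalization of A (simultaneous row and column reduction) yields pivots 4, 0, 0.
So there are 1 positive, 2 zero pivots.
Hence Q is positive semidefinite.

positive semidefinite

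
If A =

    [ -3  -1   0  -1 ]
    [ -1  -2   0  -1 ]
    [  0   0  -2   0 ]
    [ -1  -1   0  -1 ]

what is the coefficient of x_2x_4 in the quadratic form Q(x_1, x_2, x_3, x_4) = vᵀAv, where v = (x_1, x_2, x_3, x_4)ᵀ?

-2

The coefficient of x_2x_4 is A[2,4] + A[4,2] = 2·(-1) = -2.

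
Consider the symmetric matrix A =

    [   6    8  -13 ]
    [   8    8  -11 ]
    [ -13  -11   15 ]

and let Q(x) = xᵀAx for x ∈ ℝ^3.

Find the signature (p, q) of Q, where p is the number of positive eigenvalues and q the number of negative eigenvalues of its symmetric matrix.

Row-reducing A symmetrically gives the diagonal entries 6, -8/3, 15/8.
Counting signs: 2 positive, 1 negative.

(2, 1)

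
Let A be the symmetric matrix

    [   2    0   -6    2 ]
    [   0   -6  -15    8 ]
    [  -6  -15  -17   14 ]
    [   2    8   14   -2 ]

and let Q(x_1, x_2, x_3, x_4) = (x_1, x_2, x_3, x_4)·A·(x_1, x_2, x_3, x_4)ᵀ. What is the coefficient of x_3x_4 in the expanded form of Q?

The coefficient of x_3x_4 is A[3,4] + A[4,3] = 2·14 = 28.

28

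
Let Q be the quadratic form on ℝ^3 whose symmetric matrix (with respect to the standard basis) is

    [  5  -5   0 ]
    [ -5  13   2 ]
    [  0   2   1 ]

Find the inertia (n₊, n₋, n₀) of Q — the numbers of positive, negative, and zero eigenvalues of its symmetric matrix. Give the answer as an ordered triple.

Congruent diagonalization of A (simultaneous row and column reduction) yields pivots 5, 8, 1/2.
That gives 3 positive pivots.

(3, 0, 0)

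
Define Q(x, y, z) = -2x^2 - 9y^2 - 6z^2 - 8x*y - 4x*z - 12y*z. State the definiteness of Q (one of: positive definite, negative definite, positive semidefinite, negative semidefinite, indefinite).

negative semidefinite

The symmetric matrix is A = [[-2, -4, -2], [-4, -9, -6], [-2, -6, -6]].
Row-reducing A symmetrically gives the diagonal entries -2, -1, 0.
That gives 2 negative, 1 zero pivots.
Hence Q is negative semidefinite.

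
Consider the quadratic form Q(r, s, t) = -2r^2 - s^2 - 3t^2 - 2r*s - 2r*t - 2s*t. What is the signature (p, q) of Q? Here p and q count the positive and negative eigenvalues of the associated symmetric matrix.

(0, 3)

The associated matrix is A = [[-2, -1, -1], [-1, -1, -1], [-1, -1, -3]].
Congruent diagonalization of A (simultaneous row and column reduction) yields pivots -2, -1/2, -2.
Counting signs: 3 negative.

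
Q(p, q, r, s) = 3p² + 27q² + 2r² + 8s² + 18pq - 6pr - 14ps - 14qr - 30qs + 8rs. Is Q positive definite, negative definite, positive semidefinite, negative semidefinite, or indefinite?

The symmetric matrix is A = [[3, 9, -3, -7], [9, 27, -7, -15], [-3, -7, 2, 4], [-7, -15, 4, 8]].
A is congruent to a diagonal matrix with 3 positive, 1 negative and 0 zero entries, so Q is indefinite.

indefinite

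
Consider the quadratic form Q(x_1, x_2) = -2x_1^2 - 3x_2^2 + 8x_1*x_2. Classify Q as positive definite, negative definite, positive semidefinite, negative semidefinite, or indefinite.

indefinite

The symmetric matrix of Q is [[-2, 4], [4, -3]].
For the 2×2 matrix [[-2, 4], [4, -3]]: det = -2·-3 − (4)² = -10, trace = -5.
det < 0 so the eigenvalues have opposite signs; the form is indefinite.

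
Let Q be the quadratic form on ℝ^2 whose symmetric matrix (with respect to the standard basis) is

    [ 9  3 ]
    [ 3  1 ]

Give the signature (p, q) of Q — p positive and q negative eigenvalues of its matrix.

(1, 0)

Symmetric row and column elimination reduces A to a congruent diagonal form with pivots 9, 0.
That gives 1 positive, 1 zero pivots.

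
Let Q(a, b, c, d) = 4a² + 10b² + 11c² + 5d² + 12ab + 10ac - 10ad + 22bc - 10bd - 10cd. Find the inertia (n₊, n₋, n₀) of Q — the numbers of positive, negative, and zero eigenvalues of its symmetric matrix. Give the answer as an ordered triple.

The associated matrix is A = [[4, 6, 5, -5], [6, 10, 11, -5], [5, 11, 11, -5], [-5, -5, -5, 5]].
Applying the same elementary operations to the rows and columns of A produces a congruent diagonal matrix with entries 4, 1, -15/2, 0.
So there are 2 positive, 1 negative, 1 zero pivots.

(2, 1, 1)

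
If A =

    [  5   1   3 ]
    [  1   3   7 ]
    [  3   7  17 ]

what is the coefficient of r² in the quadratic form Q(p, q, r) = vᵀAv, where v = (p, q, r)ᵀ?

The coefficient of r² is the diagonal entry A[3,3] = 17.

17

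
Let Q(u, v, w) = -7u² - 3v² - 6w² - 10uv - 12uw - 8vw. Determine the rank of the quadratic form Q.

The symmetric matrix is A = [[-7, -5, -6], [-5, -3, -4], [-6, -4, -6]].
Row-reducing A symmetrically gives the diagonal entries -7, 4/7, -1.
Counting signs: 1 positive, 2 negative.
The rank is the number of nonzero pivots: 3.

3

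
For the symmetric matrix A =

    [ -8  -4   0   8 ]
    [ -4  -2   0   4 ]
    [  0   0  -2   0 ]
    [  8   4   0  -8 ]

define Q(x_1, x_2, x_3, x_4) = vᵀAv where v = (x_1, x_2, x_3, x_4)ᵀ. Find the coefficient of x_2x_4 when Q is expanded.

The coefficient of x_2x_4 is A[2,4] + A[4,2] = 2·4 = 8.

8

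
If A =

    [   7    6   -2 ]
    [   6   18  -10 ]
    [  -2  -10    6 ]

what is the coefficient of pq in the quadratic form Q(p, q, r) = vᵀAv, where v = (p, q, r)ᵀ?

12

The coefficient of pq is A[1,2] + A[2,1] = 2·6 = 12.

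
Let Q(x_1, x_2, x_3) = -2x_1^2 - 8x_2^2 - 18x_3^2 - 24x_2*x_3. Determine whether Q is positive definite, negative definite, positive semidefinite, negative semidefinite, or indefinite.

Write A = [[-2, 0, 0], [0, -8, -12], [0, -12, -18]].
Applying the same elementary operations to the rows and columns of A produces a congruent diagonal matrix with entries -2, -8, 0.
That gives 2 negative, 1 zero pivots.
Hence Q is negative semidefinite.

negative semidefinite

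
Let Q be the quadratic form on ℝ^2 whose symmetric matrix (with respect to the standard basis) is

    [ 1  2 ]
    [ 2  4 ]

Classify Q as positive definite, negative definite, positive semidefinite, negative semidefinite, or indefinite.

positive semidefinite

Symmetric row and column elimination reduces A to a congruent diagonal form with pivots 1, 0.
So there are 1 positive, 1 zero pivots.
Hence Q is positive semidefinite.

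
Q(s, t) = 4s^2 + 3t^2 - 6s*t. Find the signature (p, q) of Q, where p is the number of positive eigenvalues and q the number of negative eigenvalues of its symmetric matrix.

Write A = [[4, -3], [-3, 3]].
Congruent diagonalization of A (simultaneous row and column reduction) yields pivots 4, 3/4.
So there are 2 positive pivots.

(2, 0)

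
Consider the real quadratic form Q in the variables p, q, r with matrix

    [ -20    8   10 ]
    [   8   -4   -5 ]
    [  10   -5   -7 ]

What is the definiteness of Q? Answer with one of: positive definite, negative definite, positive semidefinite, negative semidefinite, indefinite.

negative definite

An LDLᵀ factorisation of A has diagonal entries -20, -4/5, -3/4.
That gives 3 negative pivots.
Hence Q is negative definite.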